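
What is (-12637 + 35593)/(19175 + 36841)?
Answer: 1913/4668 ≈ 0.40981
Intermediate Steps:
(-12637 + 35593)/(19175 + 36841) = 22956/56016 = 22956*(1/56016) = 1913/4668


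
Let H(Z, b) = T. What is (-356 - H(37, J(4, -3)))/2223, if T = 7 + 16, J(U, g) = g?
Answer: -379/2223 ≈ -0.17049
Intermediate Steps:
T = 23
H(Z, b) = 23
(-356 - H(37, J(4, -3)))/2223 = (-356 - 1*23)/2223 = (-356 - 23)*(1/2223) = -379*1/2223 = -379/2223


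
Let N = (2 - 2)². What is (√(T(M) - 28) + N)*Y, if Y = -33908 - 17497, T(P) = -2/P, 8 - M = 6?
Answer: -51405*I*√29 ≈ -2.7682e+5*I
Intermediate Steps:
M = 2 (M = 8 - 1*6 = 8 - 6 = 2)
N = 0 (N = 0² = 0)
Y = -51405
(√(T(M) - 28) + N)*Y = (√(-2/2 - 28) + 0)*(-51405) = (√(-2*½ - 28) + 0)*(-51405) = (√(-1 - 28) + 0)*(-51405) = (√(-29) + 0)*(-51405) = (I*√29 + 0)*(-51405) = (I*√29)*(-51405) = -51405*I*√29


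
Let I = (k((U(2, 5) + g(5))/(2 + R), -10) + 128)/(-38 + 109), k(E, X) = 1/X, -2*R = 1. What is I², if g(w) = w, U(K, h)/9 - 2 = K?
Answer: 1635841/504100 ≈ 3.2451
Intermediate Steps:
U(K, h) = 18 + 9*K
R = -½ (R = -½*1 = -½ ≈ -0.50000)
I = 1279/710 (I = (1/(-10) + 128)/(-38 + 109) = (-⅒ + 128)/71 = (1279/10)*(1/71) = 1279/710 ≈ 1.8014)
I² = (1279/710)² = 1635841/504100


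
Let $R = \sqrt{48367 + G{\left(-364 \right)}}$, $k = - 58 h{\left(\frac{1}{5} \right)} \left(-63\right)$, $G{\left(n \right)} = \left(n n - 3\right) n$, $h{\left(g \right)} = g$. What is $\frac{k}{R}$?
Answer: $- \frac{1218 i \sqrt{48179085}}{80298475} \approx - 0.10529 i$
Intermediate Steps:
$G{\left(n \right)} = n \left(-3 + n^{2}\right)$ ($G{\left(n \right)} = \left(n^{2} - 3\right) n = \left(-3 + n^{2}\right) n = n \left(-3 + n^{2}\right)$)
$k = \frac{3654}{5}$ ($k = - \frac{58}{5} \left(-63\right) = \left(-58\right) \frac{1}{5} \left(-63\right) = \left(- \frac{58}{5}\right) \left(-63\right) = \frac{3654}{5} \approx 730.8$)
$R = i \sqrt{48179085}$ ($R = \sqrt{48367 - 364 \left(-3 + \left(-364\right)^{2}\right)} = \sqrt{48367 - 364 \left(-3 + 132496\right)} = \sqrt{48367 - 48227452} = \sqrt{-48179085} = i \sqrt{48179085} \approx 6941.1 i$)
$\frac{k}{R} = \frac{3654}{5 i \sqrt{48179085}} = \frac{3654 \left(- \frac{i \sqrt{48179085}}{48179085}\right)}{5} = - \frac{1218 i \sqrt{48179085}}{80298475}$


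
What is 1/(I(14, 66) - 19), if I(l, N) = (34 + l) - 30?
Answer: -1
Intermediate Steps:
I(l, N) = 4 + l
1/(I(14, 66) - 19) = 1/((4 + 14) - 19) = 1/(18 - 19) = 1/(-1) = -1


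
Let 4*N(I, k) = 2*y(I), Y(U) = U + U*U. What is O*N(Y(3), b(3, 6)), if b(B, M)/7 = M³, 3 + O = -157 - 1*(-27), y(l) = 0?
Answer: 0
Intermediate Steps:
Y(U) = U + U²
O = -133 (O = -3 + (-157 - 1*(-27)) = -3 + (-157 + 27) = -3 - 130 = -133)
b(B, M) = 7*M³
N(I, k) = 0 (N(I, k) = (2*0)/4 = (¼)*0 = 0)
O*N(Y(3), b(3, 6)) = -133*0 = 0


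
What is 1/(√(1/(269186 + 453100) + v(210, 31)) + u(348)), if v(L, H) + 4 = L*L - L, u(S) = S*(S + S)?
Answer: 174943447488/42372670830930107 - 3*√2543910825582838/42372670830930107 ≈ 4.1251e-6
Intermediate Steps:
u(S) = 2*S² (u(S) = S*(2*S) = 2*S²)
v(L, H) = -4 + L² - L (v(L, H) = -4 + (L*L - L) = -4 + (L² - L) = -4 + L² - L)
1/(√(1/(269186 + 453100) + v(210, 31)) + u(348)) = 1/(√(1/(269186 + 453100) + (-4 + 210² - 1*210)) + 2*348²) = 1/(√(1/722286 + (-4 + 44100 - 210)) + 2*121104) = 1/(√(1/722286 + 43886) + 242208) = 1/(√(31698243397/722286) + 242208) = 1/(√2543910825582838/240762 + 242208) = 1/(242208 + √2543910825582838/240762)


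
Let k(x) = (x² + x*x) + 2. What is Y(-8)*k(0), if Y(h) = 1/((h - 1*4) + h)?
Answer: -⅒ ≈ -0.10000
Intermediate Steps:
Y(h) = 1/(-4 + 2*h) (Y(h) = 1/((h - 4) + h) = 1/((-4 + h) + h) = 1/(-4 + 2*h))
k(x) = 2 + 2*x² (k(x) = (x² + x²) + 2 = 2*x² + 2 = 2 + 2*x²)
Y(-8)*k(0) = (1/(2*(-2 - 8)))*(2 + 2*0²) = ((½)/(-10))*(2 + 2*0) = ((½)*(-⅒))*(2 + 0) = -1/20*2 = -⅒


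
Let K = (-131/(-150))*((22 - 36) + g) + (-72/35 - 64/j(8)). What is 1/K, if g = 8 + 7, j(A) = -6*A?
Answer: 1050/157 ≈ 6.6879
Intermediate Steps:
g = 15
K = 157/1050 (K = (-131/(-150))*((22 - 36) + 15) + (-72/35 - 64/((-6*8))) = (-131*(-1/150))*(-14 + 15) + (-72*1/35 - 64/(-48)) = (131/150)*1 + (-72/35 - 64*(-1/48)) = 131/150 + (-72/35 + 4/3) = 131/150 - 76/105 = 157/1050 ≈ 0.14952)
1/K = 1/(157/1050) = 1050/157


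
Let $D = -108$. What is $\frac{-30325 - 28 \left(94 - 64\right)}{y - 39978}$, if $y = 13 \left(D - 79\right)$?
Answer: $\frac{31165}{42409} \approx 0.73487$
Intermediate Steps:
$y = -2431$ ($y = 13 \left(-108 - 79\right) = 13 \left(-187\right) = -2431$)
$\frac{-30325 - 28 \left(94 - 64\right)}{y - 39978} = \frac{-30325 - 28 \left(94 - 64\right)}{-2431 - 39978} = \frac{-30325 - 840}{-42409} = \left(-30325 - 840\right) \left(- \frac{1}{42409}\right) = \left(-31165\right) \left(- \frac{1}{42409}\right) = \frac{31165}{42409}$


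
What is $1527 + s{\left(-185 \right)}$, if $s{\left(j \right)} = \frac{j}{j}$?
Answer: $1528$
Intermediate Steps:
$s{\left(j \right)} = 1$
$1527 + s{\left(-185 \right)} = 1527 + 1 = 1528$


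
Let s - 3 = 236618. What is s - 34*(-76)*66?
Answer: 407165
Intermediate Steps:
s = 236621 (s = 3 + 236618 = 236621)
s - 34*(-76)*66 = 236621 - 34*(-76)*66 = 236621 - (-2584)*66 = 236621 - 1*(-170544) = 236621 + 170544 = 407165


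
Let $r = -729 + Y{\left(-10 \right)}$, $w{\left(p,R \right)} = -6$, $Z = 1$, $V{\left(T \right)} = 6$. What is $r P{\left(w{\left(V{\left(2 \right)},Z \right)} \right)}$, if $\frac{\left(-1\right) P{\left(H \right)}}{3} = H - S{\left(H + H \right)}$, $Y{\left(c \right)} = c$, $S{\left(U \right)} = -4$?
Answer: $-4434$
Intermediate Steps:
$r = -739$ ($r = -729 - 10 = -739$)
$P{\left(H \right)} = -12 - 3 H$ ($P{\left(H \right)} = - 3 \left(H - -4\right) = - 3 \left(H + 4\right) = - 3 \left(4 + H\right) = -12 - 3 H$)
$r P{\left(w{\left(V{\left(2 \right)},Z \right)} \right)} = - 739 \left(-12 - -18\right) = - 739 \left(-12 + 18\right) = \left(-739\right) 6 = -4434$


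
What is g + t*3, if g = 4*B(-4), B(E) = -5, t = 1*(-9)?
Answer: -47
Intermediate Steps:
t = -9
g = -20 (g = 4*(-5) = -20)
g + t*3 = -20 - 9*3 = -20 - 27 = -47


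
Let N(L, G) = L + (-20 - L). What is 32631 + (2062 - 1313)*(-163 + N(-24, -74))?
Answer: -104436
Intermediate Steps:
N(L, G) = -20
32631 + (2062 - 1313)*(-163 + N(-24, -74)) = 32631 + (2062 - 1313)*(-163 - 20) = 32631 + 749*(-183) = 32631 - 137067 = -104436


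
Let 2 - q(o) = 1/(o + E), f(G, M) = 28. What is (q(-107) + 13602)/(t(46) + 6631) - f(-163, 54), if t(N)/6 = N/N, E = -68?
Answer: -30140599/1161475 ≈ -25.950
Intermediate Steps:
q(o) = 2 - 1/(-68 + o) (q(o) = 2 - 1/(o - 68) = 2 - 1/(-68 + o))
t(N) = 6 (t(N) = 6*(N/N) = 6*1 = 6)
(q(-107) + 13602)/(t(46) + 6631) - f(-163, 54) = ((-137 + 2*(-107))/(-68 - 107) + 13602)/(6 + 6631) - 1*28 = ((-137 - 214)/(-175) + 13602)/6637 - 28 = (-1/175*(-351) + 13602)*(1/6637) - 28 = (351/175 + 13602)*(1/6637) - 28 = (2380701/175)*(1/6637) - 28 = 2380701/1161475 - 28 = -30140599/1161475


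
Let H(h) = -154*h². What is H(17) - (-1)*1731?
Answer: -42775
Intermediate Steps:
H(17) - (-1)*1731 = -154*17² - (-1)*1731 = -154*289 - 1*(-1731) = -44506 + 1731 = -42775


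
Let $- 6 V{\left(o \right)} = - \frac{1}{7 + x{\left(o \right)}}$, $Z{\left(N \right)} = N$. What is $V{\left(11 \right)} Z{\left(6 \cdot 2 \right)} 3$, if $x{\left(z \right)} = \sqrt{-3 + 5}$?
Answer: $\frac{42}{47} - \frac{6 \sqrt{2}}{47} \approx 0.71308$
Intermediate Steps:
$x{\left(z \right)} = \sqrt{2}$
$V{\left(o \right)} = \frac{1}{6 \left(7 + \sqrt{2}\right)}$ ($V{\left(o \right)} = - \frac{\left(-1\right) \frac{1}{7 + \sqrt{2}}}{6} = \frac{1}{6 \left(7 + \sqrt{2}\right)}$)
$V{\left(11 \right)} Z{\left(6 \cdot 2 \right)} 3 = \left(\frac{7}{282} - \frac{\sqrt{2}}{282}\right) 6 \cdot 2 \cdot 3 = \left(\frac{7}{282} - \frac{\sqrt{2}}{282}\right) 12 \cdot 3 = \left(\frac{14}{47} - \frac{2 \sqrt{2}}{47}\right) 3 = \frac{42}{47} - \frac{6 \sqrt{2}}{47}$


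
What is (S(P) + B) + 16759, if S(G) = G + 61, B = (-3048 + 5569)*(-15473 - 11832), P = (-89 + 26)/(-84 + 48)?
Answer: -275276333/4 ≈ -6.8819e+7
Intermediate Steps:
P = 7/4 (P = -63/(-36) = -63*(-1/36) = 7/4 ≈ 1.7500)
B = -68835905 (B = 2521*(-27305) = -68835905)
S(G) = 61 + G
(S(P) + B) + 16759 = ((61 + 7/4) - 68835905) + 16759 = (251/4 - 68835905) + 16759 = -275343369/4 + 16759 = -275276333/4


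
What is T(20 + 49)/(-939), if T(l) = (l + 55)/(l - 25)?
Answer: -31/10329 ≈ -0.0030013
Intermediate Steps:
T(l) = (55 + l)/(-25 + l)
T(20 + 49)/(-939) = ((55 + (20 + 49))/(-25 + (20 + 49)))/(-939) = ((55 + 69)/(-25 + 69))*(-1/939) = (124/44)*(-1/939) = ((1/44)*124)*(-1/939) = (31/11)*(-1/939) = -31/10329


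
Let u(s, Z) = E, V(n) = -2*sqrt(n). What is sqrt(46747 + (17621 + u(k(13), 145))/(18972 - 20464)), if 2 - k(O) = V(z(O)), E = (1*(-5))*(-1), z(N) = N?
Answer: sqrt(26008878954)/746 ≈ 216.18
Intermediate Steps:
E = 5 (E = -5*(-1) = 5)
k(O) = 2 + 2*sqrt(O) (k(O) = 2 - (-2)*sqrt(O) = 2 + 2*sqrt(O))
u(s, Z) = 5
sqrt(46747 + (17621 + u(k(13), 145))/(18972 - 20464)) = sqrt(46747 + (17621 + 5)/(18972 - 20464)) = sqrt(46747 + 17626/(-1492)) = sqrt(46747 + 17626*(-1/1492)) = sqrt(46747 - 8813/746) = sqrt(34864449/746) = sqrt(26008878954)/746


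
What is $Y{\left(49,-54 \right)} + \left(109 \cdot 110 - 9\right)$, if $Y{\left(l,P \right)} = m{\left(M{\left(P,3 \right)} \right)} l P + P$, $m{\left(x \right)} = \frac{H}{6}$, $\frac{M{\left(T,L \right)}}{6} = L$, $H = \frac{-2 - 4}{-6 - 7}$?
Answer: $\frac{152405}{13} \approx 11723.0$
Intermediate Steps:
$H = \frac{6}{13}$ ($H = - \frac{6}{-13} = \left(-6\right) \left(- \frac{1}{13}\right) = \frac{6}{13} \approx 0.46154$)
$M{\left(T,L \right)} = 6 L$
$m{\left(x \right)} = \frac{1}{13}$ ($m{\left(x \right)} = \frac{6}{13 \cdot 6} = \frac{6}{13} \cdot \frac{1}{6} = \frac{1}{13}$)
$Y{\left(l,P \right)} = P + \frac{P l}{13}$ ($Y{\left(l,P \right)} = \frac{l}{13} P + P = \frac{P l}{13} + P = P + \frac{P l}{13}$)
$Y{\left(49,-54 \right)} + \left(109 \cdot 110 - 9\right) = \frac{1}{13} \left(-54\right) \left(13 + 49\right) + \left(109 \cdot 110 - 9\right) = \frac{1}{13} \left(-54\right) 62 + \left(11990 - 9\right) = - \frac{3348}{13} + 11981 = \frac{152405}{13}$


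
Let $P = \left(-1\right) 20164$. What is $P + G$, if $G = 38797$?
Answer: $18633$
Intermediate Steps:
$P = -20164$
$P + G = -20164 + 38797 = 18633$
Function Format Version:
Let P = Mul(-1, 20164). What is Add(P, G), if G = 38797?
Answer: 18633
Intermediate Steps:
P = -20164
Add(P, G) = Add(-20164, 38797) = 18633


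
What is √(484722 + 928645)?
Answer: √1413367 ≈ 1188.9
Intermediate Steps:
√(484722 + 928645) = √1413367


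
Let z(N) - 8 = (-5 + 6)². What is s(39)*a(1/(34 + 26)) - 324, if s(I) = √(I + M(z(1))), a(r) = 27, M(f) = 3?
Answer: -324 + 27*√42 ≈ -149.02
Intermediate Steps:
z(N) = 9 (z(N) = 8 + (-5 + 6)² = 8 + 1² = 8 + 1 = 9)
s(I) = √(3 + I) (s(I) = √(I + 3) = √(3 + I))
s(39)*a(1/(34 + 26)) - 324 = √(3 + 39)*27 - 324 = √42*27 - 324 = 27*√42 - 324 = -324 + 27*√42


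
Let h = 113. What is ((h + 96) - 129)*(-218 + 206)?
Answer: -960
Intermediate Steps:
((h + 96) - 129)*(-218 + 206) = ((113 + 96) - 129)*(-218 + 206) = (209 - 129)*(-12) = 80*(-12) = -960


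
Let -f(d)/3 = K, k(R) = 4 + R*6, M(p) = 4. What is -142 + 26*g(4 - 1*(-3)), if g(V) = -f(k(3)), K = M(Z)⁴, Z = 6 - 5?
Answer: 19826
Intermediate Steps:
Z = 1
K = 256 (K = 4⁴ = 256)
k(R) = 4 + 6*R
f(d) = -768 (f(d) = -3*256 = -768)
g(V) = 768 (g(V) = -1*(-768) = 768)
-142 + 26*g(4 - 1*(-3)) = -142 + 26*768 = -142 + 19968 = 19826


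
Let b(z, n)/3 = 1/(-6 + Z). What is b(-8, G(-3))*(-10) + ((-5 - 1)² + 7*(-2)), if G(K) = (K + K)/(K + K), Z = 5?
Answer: 52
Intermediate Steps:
G(K) = 1 (G(K) = (2*K)/((2*K)) = (2*K)*(1/(2*K)) = 1)
b(z, n) = -3 (b(z, n) = 3/(-6 + 5) = 3/(-1) = 3*(-1) = -3)
b(-8, G(-3))*(-10) + ((-5 - 1)² + 7*(-2)) = -3*(-10) + ((-5 - 1)² + 7*(-2)) = 30 + ((-6)² - 14) = 30 + (36 - 14) = 30 + 22 = 52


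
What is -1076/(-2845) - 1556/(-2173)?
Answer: 6764968/6182185 ≈ 1.0943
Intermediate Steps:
-1076/(-2845) - 1556/(-2173) = -1076*(-1/2845) - 1556*(-1/2173) = 1076/2845 + 1556/2173 = 6764968/6182185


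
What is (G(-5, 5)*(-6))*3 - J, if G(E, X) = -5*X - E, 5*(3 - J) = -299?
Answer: 1486/5 ≈ 297.20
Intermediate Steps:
J = 314/5 (J = 3 - 1/5*(-299) = 3 + 299/5 = 314/5 ≈ 62.800)
G(E, X) = -E - 5*X
(G(-5, 5)*(-6))*3 - J = ((-1*(-5) - 5*5)*(-6))*3 - 1*314/5 = ((5 - 25)*(-6))*3 - 314/5 = -20*(-6)*3 - 314/5 = 120*3 - 314/5 = 360 - 314/5 = 1486/5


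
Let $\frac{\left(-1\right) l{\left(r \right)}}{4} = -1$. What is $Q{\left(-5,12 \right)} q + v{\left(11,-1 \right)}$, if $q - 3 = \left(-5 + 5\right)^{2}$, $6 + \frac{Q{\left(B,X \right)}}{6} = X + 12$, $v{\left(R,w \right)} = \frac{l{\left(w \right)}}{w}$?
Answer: $320$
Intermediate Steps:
$l{\left(r \right)} = 4$ ($l{\left(r \right)} = \left(-4\right) \left(-1\right) = 4$)
$v{\left(R,w \right)} = \frac{4}{w}$
$Q{\left(B,X \right)} = 36 + 6 X$ ($Q{\left(B,X \right)} = -36 + 6 \left(X + 12\right) = -36 + 6 \left(12 + X\right) = -36 + \left(72 + 6 X\right) = 36 + 6 X$)
$q = 3$ ($q = 3 + \left(-5 + 5\right)^{2} = 3 + 0^{2} = 3 + 0 = 3$)
$Q{\left(-5,12 \right)} q + v{\left(11,-1 \right)} = \left(36 + 6 \cdot 12\right) 3 + \frac{4}{-1} = \left(36 + 72\right) 3 + 4 \left(-1\right) = 108 \cdot 3 - 4 = 324 - 4 = 320$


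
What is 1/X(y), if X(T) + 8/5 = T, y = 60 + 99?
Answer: 5/787 ≈ 0.0063532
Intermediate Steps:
y = 159
X(T) = -8/5 + T
1/X(y) = 1/(-8/5 + 159) = 1/(787/5) = 5/787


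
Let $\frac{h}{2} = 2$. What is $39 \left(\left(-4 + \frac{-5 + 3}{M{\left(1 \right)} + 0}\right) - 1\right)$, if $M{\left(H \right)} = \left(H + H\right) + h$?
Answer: $-208$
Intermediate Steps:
$h = 4$ ($h = 2 \cdot 2 = 4$)
$M{\left(H \right)} = 4 + 2 H$ ($M{\left(H \right)} = \left(H + H\right) + 4 = 2 H + 4 = 4 + 2 H$)
$39 \left(\left(-4 + \frac{-5 + 3}{M{\left(1 \right)} + 0}\right) - 1\right) = 39 \left(\left(-4 + \frac{-5 + 3}{\left(4 + 2 \cdot 1\right) + 0}\right) - 1\right) = 39 \left(\left(-4 - \frac{2}{\left(4 + 2\right) + 0}\right) - 1\right) = 39 \left(\left(-4 - \frac{2}{6 + 0}\right) - 1\right) = 39 \left(\left(-4 - \frac{2}{6}\right) - 1\right) = 39 \left(\left(-4 - \frac{1}{3}\right) - 1\right) = 39 \left(- \frac{13}{3} - 1\right) = 39 \left(- \frac{16}{3}\right) = -208$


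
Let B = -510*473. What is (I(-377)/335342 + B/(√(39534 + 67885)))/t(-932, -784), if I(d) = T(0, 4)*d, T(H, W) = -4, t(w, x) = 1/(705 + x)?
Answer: -59566/167671 + 19057170*√107419/107419 ≈ 58145.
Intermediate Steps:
B = -241230
I(d) = -4*d
(I(-377)/335342 + B/(√(39534 + 67885)))/t(-932, -784) = (-4*(-377)/335342 - 241230/√(39534 + 67885))/(1/(705 - 784)) = (1508*(1/335342) - 241230*√107419/107419)/(1/(-79)) = (754/167671 - 241230*√107419/107419)/(-1/79) = (754/167671 - 241230*√107419/107419)*(-79) = -59566/167671 + 19057170*√107419/107419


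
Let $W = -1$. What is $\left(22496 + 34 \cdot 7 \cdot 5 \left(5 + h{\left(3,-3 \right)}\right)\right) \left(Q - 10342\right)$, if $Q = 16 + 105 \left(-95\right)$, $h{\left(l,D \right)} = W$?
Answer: $-553324056$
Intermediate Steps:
$h{\left(l,D \right)} = -1$
$Q = -9959$ ($Q = 16 - 9975 = -9959$)
$\left(22496 + 34 \cdot 7 \cdot 5 \left(5 + h{\left(3,-3 \right)}\right)\right) \left(Q - 10342\right) = \left(22496 + 34 \cdot 7 \cdot 5 \left(5 - 1\right)\right) \left(-9959 - 10342\right) = \left(22496 + 238 \cdot 5 \cdot 4\right) \left(-20301\right) = \left(22496 + 238 \cdot 20\right) \left(-20301\right) = \left(22496 + 4760\right) \left(-20301\right) = 27256 \left(-20301\right) = -553324056$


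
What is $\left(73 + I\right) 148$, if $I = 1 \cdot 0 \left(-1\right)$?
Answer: $10804$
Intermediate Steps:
$I = 0$ ($I = 0 \left(-1\right) = 0$)
$\left(73 + I\right) 148 = \left(73 + 0\right) 148 = 73 \cdot 148 = 10804$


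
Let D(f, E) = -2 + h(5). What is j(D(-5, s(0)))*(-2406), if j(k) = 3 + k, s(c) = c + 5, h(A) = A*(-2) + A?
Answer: 9624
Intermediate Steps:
h(A) = -A (h(A) = -2*A + A = -A)
s(c) = 5 + c
D(f, E) = -7 (D(f, E) = -2 - 1*5 = -2 - 5 = -7)
j(D(-5, s(0)))*(-2406) = (3 - 7)*(-2406) = -4*(-2406) = 9624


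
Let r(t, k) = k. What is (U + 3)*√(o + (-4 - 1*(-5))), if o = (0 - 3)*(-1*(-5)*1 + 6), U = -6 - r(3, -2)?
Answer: -4*I*√2 ≈ -5.6569*I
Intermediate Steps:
U = -4 (U = -6 - 1*(-2) = -6 + 2 = -4)
o = -33 (o = -3*(5*1 + 6) = -3*(5 + 6) = -3*11 = -33)
(U + 3)*√(o + (-4 - 1*(-5))) = (-4 + 3)*√(-33 + (-4 - 1*(-5))) = -√(-33 + (-4 + 5)) = -√(-33 + 1) = -√(-32) = -4*I*√2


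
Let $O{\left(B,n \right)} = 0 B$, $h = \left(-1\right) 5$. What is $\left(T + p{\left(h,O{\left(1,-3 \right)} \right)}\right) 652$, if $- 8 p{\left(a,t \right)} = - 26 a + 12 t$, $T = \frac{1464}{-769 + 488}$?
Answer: $- \frac{3931723}{281} \approx -13992.0$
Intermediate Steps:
$h = -5$
$O{\left(B,n \right)} = 0$
$T = - \frac{1464}{281}$ ($T = \frac{1464}{-281} = 1464 \left(- \frac{1}{281}\right) = - \frac{1464}{281} \approx -5.21$)
$p{\left(a,t \right)} = - \frac{3 t}{2} + \frac{13 a}{4}$ ($p{\left(a,t \right)} = - \frac{- 26 a + 12 t}{8} = - \frac{3 t}{2} + \frac{13 a}{4}$)
$\left(T + p{\left(h,O{\left(1,-3 \right)} \right)}\right) 652 = \left(- \frac{1464}{281} + \left(\left(- \frac{3}{2}\right) 0 + \frac{13}{4} \left(-5\right)\right)\right) 652 = \left(- \frac{1464}{281} + \left(0 - \frac{65}{4}\right)\right) 652 = \left(- \frac{1464}{281} - \frac{65}{4}\right) 652 = \left(- \frac{24121}{1124}\right) 652 = - \frac{3931723}{281}$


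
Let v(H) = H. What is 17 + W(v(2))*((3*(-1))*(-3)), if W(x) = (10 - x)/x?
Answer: 53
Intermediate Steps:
W(x) = (10 - x)/x
17 + W(v(2))*((3*(-1))*(-3)) = 17 + ((10 - 1*2)/2)*((3*(-1))*(-3)) = 17 + ((10 - 2)/2)*(-3*(-3)) = 17 + ((½)*8)*9 = 17 + 4*9 = 17 + 36 = 53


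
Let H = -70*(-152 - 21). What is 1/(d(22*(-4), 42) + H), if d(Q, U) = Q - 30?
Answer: 1/11992 ≈ 8.3389e-5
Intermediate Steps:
d(Q, U) = -30 + Q
H = 12110 (H = -70*(-173) = 12110)
1/(d(22*(-4), 42) + H) = 1/((-30 + 22*(-4)) + 12110) = 1/((-30 - 88) + 12110) = 1/(-118 + 12110) = 1/11992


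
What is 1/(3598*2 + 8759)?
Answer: 1/15955 ≈ 6.2676e-5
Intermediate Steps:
1/(3598*2 + 8759) = 1/(7196 + 8759) = 1/15955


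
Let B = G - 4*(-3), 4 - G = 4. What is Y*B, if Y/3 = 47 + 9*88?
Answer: 30204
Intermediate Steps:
G = 0 (G = 4 - 1*4 = 4 - 4 = 0)
B = 12 (B = 0 - 4*(-3) = 0 + 12 = 12)
Y = 2517 (Y = 3*(47 + 9*88) = 3*(47 + 792) = 3*839 = 2517)
Y*B = 2517*12 = 30204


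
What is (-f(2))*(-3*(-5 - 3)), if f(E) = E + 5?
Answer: -168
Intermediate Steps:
f(E) = 5 + E
(-f(2))*(-3*(-5 - 3)) = (-(5 + 2))*(-3*(-5 - 3)) = (-1*7)*(-3*(-8)) = -7*24 = -168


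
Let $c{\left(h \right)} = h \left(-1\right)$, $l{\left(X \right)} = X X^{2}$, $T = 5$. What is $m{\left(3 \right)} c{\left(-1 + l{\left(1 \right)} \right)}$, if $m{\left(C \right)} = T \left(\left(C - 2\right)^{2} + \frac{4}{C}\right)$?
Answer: $0$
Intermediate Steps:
$l{\left(X \right)} = X^{3}$
$c{\left(h \right)} = - h$
$m{\left(C \right)} = 5 \left(-2 + C\right)^{2} + \frac{20}{C}$ ($m{\left(C \right)} = 5 \left(\left(C - 2\right)^{2} + \frac{4}{C}\right) = 5 \left(\left(-2 + C\right)^{2} + \frac{4}{C}\right) = 5 \left(-2 + C\right)^{2} + \frac{20}{C}$)
$m{\left(3 \right)} c{\left(-1 + l{\left(1 \right)} \right)} = \left(5 \left(-2 + 3\right)^{2} + \frac{20}{3}\right) \left(- (-1 + 1^{3})\right) = \left(5 \cdot 1^{2} + 20 \cdot \frac{1}{3}\right) \left(- (-1 + 1)\right) = \left(5 \cdot 1 + \frac{20}{3}\right) \left(\left(-1\right) 0\right) = \left(5 + \frac{20}{3}\right) 0 = \frac{35}{3} \cdot 0 = 0$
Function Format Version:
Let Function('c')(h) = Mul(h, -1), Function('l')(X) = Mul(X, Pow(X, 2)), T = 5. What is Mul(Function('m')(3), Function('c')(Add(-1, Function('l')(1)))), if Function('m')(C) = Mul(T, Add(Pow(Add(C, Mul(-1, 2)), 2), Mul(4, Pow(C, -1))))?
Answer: 0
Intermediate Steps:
Function('l')(X) = Pow(X, 3)
Function('c')(h) = Mul(-1, h)
Function('m')(C) = Add(Mul(5, Pow(Add(-2, C), 2)), Mul(20, Pow(C, -1))) (Function('m')(C) = Mul(5, Add(Pow(Add(C, Mul(-1, 2)), 2), Mul(4, Pow(C, -1)))) = Mul(5, Add(Pow(Add(C, -2), 2), Mul(4, Pow(C, -1)))) = Mul(5, Add(Pow(Add(-2, C), 2), Mul(4, Pow(C, -1)))) = Add(Mul(5, Pow(Add(-2, C), 2)), Mul(20, Pow(C, -1))))
Mul(Function('m')(3), Function('c')(Add(-1, Function('l')(1)))) = Mul(Add(Mul(5, Pow(Add(-2, 3), 2)), Mul(20, Pow(3, -1))), Mul(-1, Add(-1, Pow(1, 3)))) = Mul(Add(Mul(5, Pow(1, 2)), Mul(20, Rational(1, 3))), Mul(-1, Add(-1, 1))) = Mul(Add(Mul(5, 1), Rational(20, 3)), Mul(-1, 0)) = Mul(Add(5, Rational(20, 3)), 0) = Mul(Rational(35, 3), 0) = 0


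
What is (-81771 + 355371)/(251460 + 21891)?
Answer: 91200/91117 ≈ 1.0009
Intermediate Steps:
(-81771 + 355371)/(251460 + 21891) = 273600/273351 = 273600*(1/273351) = 91200/91117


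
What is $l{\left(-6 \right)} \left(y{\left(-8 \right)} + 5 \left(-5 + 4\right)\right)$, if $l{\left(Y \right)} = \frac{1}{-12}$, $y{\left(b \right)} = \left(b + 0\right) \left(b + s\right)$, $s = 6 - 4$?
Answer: $- \frac{43}{12} \approx -3.5833$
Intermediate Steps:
$s = 2$ ($s = 6 - 4 = 2$)
$y{\left(b \right)} = b \left(2 + b\right)$ ($y{\left(b \right)} = \left(b + 0\right) \left(b + 2\right) = b \left(2 + b\right)$)
$l{\left(Y \right)} = - \frac{1}{12}$
$l{\left(-6 \right)} \left(y{\left(-8 \right)} + 5 \left(-5 + 4\right)\right) = - \frac{- 8 \left(2 - 8\right) + 5 \left(-5 + 4\right)}{12} = - \frac{\left(-8\right) \left(-6\right) + 5 \left(-1\right)}{12} = - \frac{48 - 5}{12} = \left(- \frac{1}{12}\right) 43 = - \frac{43}{12}$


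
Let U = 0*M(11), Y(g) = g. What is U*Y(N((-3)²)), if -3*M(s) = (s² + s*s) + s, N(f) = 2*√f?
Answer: 0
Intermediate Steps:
M(s) = -2*s²/3 - s/3 (M(s) = -((s² + s*s) + s)/3 = -((s² + s²) + s)/3 = -(2*s² + s)/3 = -(s + 2*s²)/3 = -2*s²/3 - s/3)
U = 0 (U = 0*(-⅓*11*(1 + 2*11)) = 0*(-⅓*11*(1 + 22)) = 0*(-⅓*11*23) = 0*(-253/3) = 0)
U*Y(N((-3)²)) = 0*(2*√((-3)²)) = 0*(2*√9) = 0*(2*3) = 0*6 = 0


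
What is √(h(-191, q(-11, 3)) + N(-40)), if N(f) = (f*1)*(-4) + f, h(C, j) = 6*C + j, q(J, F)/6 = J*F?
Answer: 6*I*√34 ≈ 34.986*I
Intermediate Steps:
q(J, F) = 6*F*J (q(J, F) = 6*(J*F) = 6*(F*J) = 6*F*J)
h(C, j) = j + 6*C
N(f) = -3*f (N(f) = f*(-4) + f = -4*f + f = -3*f)
√(h(-191, q(-11, 3)) + N(-40)) = √((6*3*(-11) + 6*(-191)) - 3*(-40)) = √((-198 - 1146) + 120) = √(-1344 + 120) = √(-1224) = 6*I*√34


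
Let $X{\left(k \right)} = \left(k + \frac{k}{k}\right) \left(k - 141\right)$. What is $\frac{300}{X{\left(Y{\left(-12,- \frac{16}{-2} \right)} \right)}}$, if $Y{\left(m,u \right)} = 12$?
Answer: $- \frac{100}{559} \approx -0.17889$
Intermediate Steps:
$X{\left(k \right)} = \left(1 + k\right) \left(-141 + k\right)$ ($X{\left(k \right)} = \left(k + 1\right) \left(-141 + k\right) = \left(1 + k\right) \left(-141 + k\right)$)
$\frac{300}{X{\left(Y{\left(-12,- \frac{16}{-2} \right)} \right)}} = \frac{300}{-141 + 12^{2} - 1680} = \frac{300}{-141 + 144 - 1680} = \frac{300}{-1677} = 300 \left(- \frac{1}{1677}\right) = - \frac{100}{559}$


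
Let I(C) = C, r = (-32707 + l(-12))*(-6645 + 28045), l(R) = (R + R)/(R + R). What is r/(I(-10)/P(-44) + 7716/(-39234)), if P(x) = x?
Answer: -100687422607200/4403 ≈ -2.2868e+10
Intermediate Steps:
l(R) = 1 (l(R) = (2*R)/((2*R)) = (2*R)*(1/(2*R)) = 1)
r = -699908400 (r = (-32707 + 1)*(-6645 + 28045) = -32706*21400 = -699908400)
r/(I(-10)/P(-44) + 7716/(-39234)) = -699908400/(-10/(-44) + 7716/(-39234)) = -699908400/(-10*(-1/44) + 7716*(-1/39234)) = -699908400/(5/22 - 1286/6539) = -699908400/4403/143858 = -699908400*143858/4403 = -100687422607200/4403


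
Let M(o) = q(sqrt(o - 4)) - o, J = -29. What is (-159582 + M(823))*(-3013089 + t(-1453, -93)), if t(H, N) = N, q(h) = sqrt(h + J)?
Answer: 483329458710 - 3013182*sqrt(-29 + 3*sqrt(91)) ≈ 4.8333e+11 - 1.8619e+6*I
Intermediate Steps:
q(h) = sqrt(-29 + h) (q(h) = sqrt(h - 29) = sqrt(-29 + h))
M(o) = sqrt(-29 + sqrt(-4 + o)) - o (M(o) = sqrt(-29 + sqrt(o - 4)) - o = sqrt(-29 + sqrt(-4 + o)) - o)
(-159582 + M(823))*(-3013089 + t(-1453, -93)) = (-159582 + (sqrt(-29 + sqrt(-4 + 823)) - 1*823))*(-3013089 - 93) = (-159582 + (sqrt(-29 + sqrt(819)) - 823))*(-3013182) = (-159582 + (sqrt(-29 + 3*sqrt(91)) - 823))*(-3013182) = (-159582 + (-823 + sqrt(-29 + 3*sqrt(91))))*(-3013182) = (-160405 + sqrt(-29 + 3*sqrt(91)))*(-3013182) = 483329458710 - 3013182*sqrt(-29 + 3*sqrt(91))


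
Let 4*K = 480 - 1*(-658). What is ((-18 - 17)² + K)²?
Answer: 9114361/4 ≈ 2.2786e+6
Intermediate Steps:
K = 569/2 (K = (480 - 1*(-658))/4 = (480 + 658)/4 = (¼)*1138 = 569/2 ≈ 284.50)
((-18 - 17)² + K)² = ((-18 - 17)² + 569/2)² = ((-35)² + 569/2)² = (1225 + 569/2)² = (3019/2)² = 9114361/4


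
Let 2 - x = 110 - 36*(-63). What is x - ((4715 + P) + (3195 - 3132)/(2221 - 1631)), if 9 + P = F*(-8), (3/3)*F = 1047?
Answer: 763397/590 ≈ 1293.9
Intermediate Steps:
F = 1047
P = -8385 (P = -9 + 1047*(-8) = -9 - 8376 = -8385)
x = -2376 (x = 2 - (110 - 36*(-63)) = 2 - (110 + 2268) = 2 - 1*2378 = 2 - 2378 = -2376)
x - ((4715 + P) + (3195 - 3132)/(2221 - 1631)) = -2376 - ((4715 - 8385) + (3195 - 3132)/(2221 - 1631)) = -2376 - (-3670 + 63/590) = -2376 - 1*(-2165237/590) = -2376 + 2165237/590 = 763397/590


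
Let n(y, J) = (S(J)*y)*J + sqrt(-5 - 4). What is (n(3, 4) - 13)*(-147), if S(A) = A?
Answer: -5145 - 441*I ≈ -5145.0 - 441.0*I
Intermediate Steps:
n(y, J) = 3*I + y*J**2 (n(y, J) = (J*y)*J + sqrt(-5 - 4) = y*J**2 + sqrt(-9) = y*J**2 + 3*I = 3*I + y*J**2)
(n(3, 4) - 13)*(-147) = ((3*I + 3*4**2) - 13)*(-147) = ((3*I + 3*16) - 13)*(-147) = ((3*I + 48) - 13)*(-147) = ((48 + 3*I) - 13)*(-147) = (35 + 3*I)*(-147) = -5145 - 441*I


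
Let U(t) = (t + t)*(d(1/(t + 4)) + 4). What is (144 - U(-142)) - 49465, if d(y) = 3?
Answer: -47333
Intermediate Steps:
U(t) = 14*t (U(t) = (t + t)*(3 + 4) = (2*t)*7 = 14*t)
(144 - U(-142)) - 49465 = (144 - 14*(-142)) - 49465 = (144 - 1*(-1988)) - 49465 = (144 + 1988) - 49465 = 2132 - 49465 = -47333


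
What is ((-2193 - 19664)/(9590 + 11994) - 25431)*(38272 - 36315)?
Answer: -56539229783/1136 ≈ -4.9770e+7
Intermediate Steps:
((-2193 - 19664)/(9590 + 11994) - 25431)*(38272 - 36315) = (-21857/21584 - 25431)*1957 = -548924561/21584*1957 = -56539229783/1136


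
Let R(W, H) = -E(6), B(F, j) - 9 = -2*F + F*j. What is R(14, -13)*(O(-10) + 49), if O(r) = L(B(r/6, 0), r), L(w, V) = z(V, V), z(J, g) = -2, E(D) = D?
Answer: -282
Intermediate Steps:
B(F, j) = 9 - 2*F + F*j (B(F, j) = 9 + (-2*F + F*j) = 9 - 2*F + F*j)
L(w, V) = -2
O(r) = -2
R(W, H) = -6 (R(W, H) = -1*6 = -6)
R(14, -13)*(O(-10) + 49) = -6*(-2 + 49) = -6*47 = -282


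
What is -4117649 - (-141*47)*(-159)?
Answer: -5171342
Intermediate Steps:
-4117649 - (-141*47)*(-159) = -4117649 - (-6627)*(-159) = -4117649 - 1*1053693 = -4117649 - 1053693 = -5171342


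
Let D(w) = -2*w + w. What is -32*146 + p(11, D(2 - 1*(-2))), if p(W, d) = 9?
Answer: -4663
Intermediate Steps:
D(w) = -w
-32*146 + p(11, D(2 - 1*(-2))) = -32*146 + 9 = -4672 + 9 = -4663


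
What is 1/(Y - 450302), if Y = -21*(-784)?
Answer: -1/433838 ≈ -2.3050e-6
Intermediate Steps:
Y = 16464
1/(Y - 450302) = 1/(16464 - 450302) = 1/(-433838) = -1/433838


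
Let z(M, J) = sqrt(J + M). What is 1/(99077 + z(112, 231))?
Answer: 99077/9816251586 - 7*sqrt(7)/9816251586 ≈ 1.0091e-5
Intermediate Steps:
1/(99077 + z(112, 231)) = 1/(99077 + sqrt(231 + 112)) = 1/(99077 + sqrt(343)) = 1/(99077 + 7*sqrt(7))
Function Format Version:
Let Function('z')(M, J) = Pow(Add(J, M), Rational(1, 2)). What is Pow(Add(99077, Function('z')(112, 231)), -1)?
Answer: Add(Rational(99077, 9816251586), Mul(Rational(-7, 9816251586), Pow(7, Rational(1, 2)))) ≈ 1.0091e-5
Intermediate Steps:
Pow(Add(99077, Function('z')(112, 231)), -1) = Pow(Add(99077, Pow(Add(231, 112), Rational(1, 2))), -1) = Pow(Add(99077, Pow(343, Rational(1, 2))), -1) = Pow(Add(99077, Mul(7, Pow(7, Rational(1, 2)))), -1)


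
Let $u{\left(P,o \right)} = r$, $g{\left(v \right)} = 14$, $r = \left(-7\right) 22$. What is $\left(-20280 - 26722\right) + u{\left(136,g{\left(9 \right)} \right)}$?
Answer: $-47156$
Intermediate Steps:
$r = -154$
$u{\left(P,o \right)} = -154$
$\left(-20280 - 26722\right) + u{\left(136,g{\left(9 \right)} \right)} = \left(-20280 - 26722\right) - 154 = -47002 - 154 = -47156$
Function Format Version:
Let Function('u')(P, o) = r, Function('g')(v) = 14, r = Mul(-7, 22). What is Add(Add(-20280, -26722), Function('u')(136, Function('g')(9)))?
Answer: -47156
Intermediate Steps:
r = -154
Function('u')(P, o) = -154
Add(Add(-20280, -26722), Function('u')(136, Function('g')(9))) = Add(Add(-20280, -26722), -154) = Add(-47002, -154) = -47156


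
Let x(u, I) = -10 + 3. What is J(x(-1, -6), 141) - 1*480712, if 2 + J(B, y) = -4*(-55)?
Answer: -480494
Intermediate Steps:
x(u, I) = -7
J(B, y) = 218 (J(B, y) = -2 - 4*(-55) = -2 + 220 = 218)
J(x(-1, -6), 141) - 1*480712 = 218 - 1*480712 = 218 - 480712 = -480494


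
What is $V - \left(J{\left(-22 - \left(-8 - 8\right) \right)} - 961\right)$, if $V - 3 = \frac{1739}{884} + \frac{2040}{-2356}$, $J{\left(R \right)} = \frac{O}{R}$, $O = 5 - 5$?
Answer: $\frac{502505095}{520676} \approx 965.1$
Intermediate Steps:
$O = 0$ ($O = 5 - 5 = 0$)
$J{\left(R \right)} = 0$ ($J{\left(R \right)} = \frac{0}{R} = 0$)
$V = \frac{2135459}{520676}$ ($V = 3 + \left(\frac{1739}{884} + \frac{2040}{-2356}\right) = 3 + \left(1739 \cdot \frac{1}{884} + 2040 \left(- \frac{1}{2356}\right)\right) = 3 + \left(\frac{1739}{884} - \frac{510}{589}\right) = 3 + \frac{573431}{520676} = \frac{2135459}{520676} \approx 4.1013$)
$V - \left(J{\left(-22 - \left(-8 - 8\right) \right)} - 961\right) = \frac{2135459}{520676} - \left(0 - 961\right) = \frac{2135459}{520676} - -961 = \frac{2135459}{520676} + 961 = \frac{502505095}{520676}$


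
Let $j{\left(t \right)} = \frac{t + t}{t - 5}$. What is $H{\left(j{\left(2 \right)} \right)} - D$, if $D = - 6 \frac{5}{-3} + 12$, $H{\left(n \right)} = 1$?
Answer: $-21$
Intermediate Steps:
$j{\left(t \right)} = \frac{2 t}{-5 + t}$
$D = 22$ ($D = - 6 \cdot 5 \left(- \frac{1}{3}\right) + 12 = \left(-6\right) \left(- \frac{5}{3}\right) + 12 = 10 + 12 = 22$)
$H{\left(j{\left(2 \right)} \right)} - D = 1 - 22 = -21$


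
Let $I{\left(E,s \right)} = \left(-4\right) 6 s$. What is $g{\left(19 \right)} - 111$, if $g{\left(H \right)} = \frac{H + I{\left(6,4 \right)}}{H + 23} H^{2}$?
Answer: $- \frac{4637}{6} \approx -772.83$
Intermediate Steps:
$I{\left(E,s \right)} = - 24 s$
$g{\left(H \right)} = \frac{H^{2} \left(-96 + H\right)}{23 + H}$ ($g{\left(H \right)} = \frac{H - 96}{H + 23} H^{2} = \frac{H - 96}{23 + H} H^{2} = \frac{-96 + H}{23 + H} H^{2} = \frac{H^{2} \left(-96 + H\right)}{23 + H}$)
$g{\left(19 \right)} - 111 = \frac{19^{2} \left(-96 + 19\right)}{23 + 19} - 111 = 361 \cdot \frac{1}{42} \left(-77\right) - 111 = - \frac{3971}{6} - 111 = - \frac{4637}{6}$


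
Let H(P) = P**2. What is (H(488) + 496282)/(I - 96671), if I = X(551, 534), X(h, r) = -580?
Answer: -9538/1263 ≈ -7.5519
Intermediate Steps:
I = -580
(H(488) + 496282)/(I - 96671) = (488**2 + 496282)/(-580 - 96671) = (238144 + 496282)/(-97251) = 734426*(-1/97251) = -9538/1263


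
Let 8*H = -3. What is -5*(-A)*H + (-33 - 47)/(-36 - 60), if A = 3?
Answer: -115/24 ≈ -4.7917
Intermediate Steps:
H = -3/8 (H = (⅛)*(-3) = -3/8 ≈ -0.37500)
-5*(-A)*H + (-33 - 47)/(-36 - 60) = -5*(-1*3)*(-3)/8 + (-33 - 47)/(-36 - 60) = -(-15)*(-3)/8 - 80/(-96) = -5*9/8 - 80*(-1/96) = -45/8 + ⅚ = -115/24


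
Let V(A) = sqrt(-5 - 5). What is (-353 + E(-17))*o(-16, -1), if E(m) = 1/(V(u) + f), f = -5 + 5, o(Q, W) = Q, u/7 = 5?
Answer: 5648 + 8*I*sqrt(10)/5 ≈ 5648.0 + 5.0596*I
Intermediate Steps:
u = 35 (u = 7*5 = 35)
V(A) = I*sqrt(10) (V(A) = sqrt(-10) = I*sqrt(10))
f = 0
E(m) = -I*sqrt(10)/10 (E(m) = 1/(I*sqrt(10) + 0) = 1/(I*sqrt(10)) = -I*sqrt(10)/10)
(-353 + E(-17))*o(-16, -1) = (-353 - I*sqrt(10)/10)*(-16) = 5648 + 8*I*sqrt(10)/5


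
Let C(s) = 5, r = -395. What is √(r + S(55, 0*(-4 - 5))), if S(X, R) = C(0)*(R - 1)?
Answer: 20*I ≈ 20.0*I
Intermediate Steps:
S(X, R) = -5 + 5*R (S(X, R) = 5*(R - 1) = 5*(-1 + R) = -5 + 5*R)
√(r + S(55, 0*(-4 - 5))) = √(-395 + (-5 + 5*(0*(-4 - 5)))) = √(-395 + (-5 + 5*(0*(-9)))) = √(-395 + (-5 + 5*0)) = √(-395 + (-5 + 0)) = √(-395 - 5) = √(-400) = 20*I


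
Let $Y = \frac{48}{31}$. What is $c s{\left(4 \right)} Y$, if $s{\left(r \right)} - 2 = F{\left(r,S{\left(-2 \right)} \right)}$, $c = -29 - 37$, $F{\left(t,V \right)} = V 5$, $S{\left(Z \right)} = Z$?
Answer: $\frac{25344}{31} \approx 817.55$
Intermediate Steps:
$F{\left(t,V \right)} = 5 V$
$c = -66$ ($c = -29 - 37 = -66$)
$s{\left(r \right)} = -8$ ($s{\left(r \right)} = 2 + 5 \left(-2\right) = 2 - 10 = -8$)
$Y = \frac{48}{31}$ ($Y = 48 \cdot \frac{1}{31} = \frac{48}{31} \approx 1.5484$)
$c s{\left(4 \right)} Y = \left(-66\right) \left(-8\right) \frac{48}{31} = 528 \cdot \frac{48}{31} = \frac{25344}{31}$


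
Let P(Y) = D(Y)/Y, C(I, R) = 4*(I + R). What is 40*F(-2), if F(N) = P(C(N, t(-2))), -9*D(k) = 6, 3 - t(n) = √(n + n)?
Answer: -4/3 - 8*I/3 ≈ -1.3333 - 2.6667*I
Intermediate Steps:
t(n) = 3 - √2*√n (t(n) = 3 - √(n + n) = 3 - √(2*n) = 3 - √2*√n)
D(k) = -⅔ (D(k) = -⅑*6 = -⅔)
C(I, R) = 4*I + 4*R
P(Y) = -2/(3*Y)
F(N) = -2/(3*(12 - 8*I + 4*N)) (F(N) = -2/(3*(4*N + 4*(3 - √2*√(-2)))) = -2/(3*(4*N + 4*(3 - √2*I*√2))) = -2/(3*(4*N + 4*(3 - 2*I))) = -2/(3*(4*N + (12 - 8*I))) = -2/(3*(12 - 8*I + 4*N)))
40*F(-2) = 40*(-1/(18 - 12*I + 6*(-2))) = 40*(-1/(18 - 12*I - 12)) = 40*(-1/(6 - 12*I)) = 40*(-(6 + 12*I)/180) = -2*(6 + 12*I)/9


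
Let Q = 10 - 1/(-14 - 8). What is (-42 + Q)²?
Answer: 494209/484 ≈ 1021.1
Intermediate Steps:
Q = 221/22 (Q = 10 - 1/(-22) = 10 - 1*(-1/22) = 10 + 1/22 = 221/22 ≈ 10.045)
(-42 + Q)² = (-42 + 221/22)² = (-703/22)² = 494209/484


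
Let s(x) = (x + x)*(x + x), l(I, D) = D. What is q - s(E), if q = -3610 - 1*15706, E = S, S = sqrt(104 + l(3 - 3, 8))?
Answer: -19764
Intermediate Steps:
S = 4*sqrt(7) (S = sqrt(104 + 8) = sqrt(112) = 4*sqrt(7) ≈ 10.583)
E = 4*sqrt(7) ≈ 10.583
s(x) = 4*x**2 (s(x) = (2*x)*(2*x) = 4*x**2)
q = -19316 (q = -3610 - 15706 = -19316)
q - s(E) = -19316 - 4*(4*sqrt(7))**2 = -19316 - 4*112 = -19316 - 1*448 = -19316 - 448 = -19764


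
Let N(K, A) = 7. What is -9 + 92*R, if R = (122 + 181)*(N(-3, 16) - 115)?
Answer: -3010617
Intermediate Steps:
R = -32724 (R = (122 + 181)*(7 - 115) = 303*(-108) = -32724)
-9 + 92*R = -9 + 92*(-32724) = -9 - 3010608 = -3010617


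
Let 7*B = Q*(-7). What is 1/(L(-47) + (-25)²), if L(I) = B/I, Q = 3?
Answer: 47/29378 ≈ 0.0015998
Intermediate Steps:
B = -3 (B = (3*(-7))/7 = (⅐)*(-21) = -3)
L(I) = -3/I
1/(L(-47) + (-25)²) = 1/(-3/(-47) + (-25)²) = 1/(-3*(-1/47) + 625) = 1/(3/47 + 625) = 1/(29378/47) = 47/29378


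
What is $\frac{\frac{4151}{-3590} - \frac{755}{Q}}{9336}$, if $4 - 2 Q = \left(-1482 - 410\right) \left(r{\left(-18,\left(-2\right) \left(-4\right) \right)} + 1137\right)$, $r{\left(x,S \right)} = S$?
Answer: $- \frac{749826237}{6050642118880} \approx -0.00012393$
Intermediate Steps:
$Q = 1083172$ ($Q = 2 - \frac{\left(-1482 - 410\right) \left(\left(-2\right) \left(-4\right) + 1137\right)}{2} = 2 - \frac{\left(-1892\right) \left(8 + 1137\right)}{2} = 2 - \frac{\left(-1892\right) 1145}{2} = 2 - -1083170 = 2 + 1083170 = 1083172$)
$\frac{\frac{4151}{-3590} - \frac{755}{Q}}{9336} = \frac{\frac{4151}{-3590} - \frac{755}{1083172}}{9336} = \left(4151 \left(- \frac{1}{3590}\right) - \frac{755}{1083172}\right) \frac{1}{9336} = \left(- \frac{4151}{3590} - \frac{755}{1083172}\right) \frac{1}{9336} = \left(- \frac{2249478711}{1944293740}\right) \frac{1}{9336} = - \frac{749826237}{6050642118880}$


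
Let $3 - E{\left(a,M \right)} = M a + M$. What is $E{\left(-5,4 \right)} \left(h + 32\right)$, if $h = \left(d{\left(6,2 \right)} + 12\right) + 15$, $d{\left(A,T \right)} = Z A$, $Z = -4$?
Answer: $665$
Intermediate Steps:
$d{\left(A,T \right)} = - 4 A$
$E{\left(a,M \right)} = 3 - M - M a$ ($E{\left(a,M \right)} = 3 - \left(M a + M\right) = 3 - \left(M + M a\right) = 3 - M - M a$)
$h = 3$ ($h = \left(\left(-4\right) 6 + 12\right) + 15 = \left(-24 + 12\right) + 15 = -12 + 15 = 3$)
$E{\left(-5,4 \right)} \left(h + 32\right) = \left(3 - 4 - 4 \left(-5\right)\right) \left(3 + 32\right) = \left(3 - 4 + 20\right) 35 = 19 \cdot 35 = 665$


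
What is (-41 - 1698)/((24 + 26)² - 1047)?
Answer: -1739/1453 ≈ -1.1968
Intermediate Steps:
(-41 - 1698)/((24 + 26)² - 1047) = -1739/(50² - 1047) = -1739/(2500 - 1047) = -1739/1453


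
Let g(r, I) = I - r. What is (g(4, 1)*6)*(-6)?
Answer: 108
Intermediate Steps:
(g(4, 1)*6)*(-6) = ((1 - 1*4)*6)*(-6) = ((1 - 4)*6)*(-6) = -3*6*(-6) = -18*(-6) = 108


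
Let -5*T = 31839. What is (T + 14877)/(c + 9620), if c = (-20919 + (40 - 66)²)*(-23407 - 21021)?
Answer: 21273/2248414060 ≈ 9.4613e-6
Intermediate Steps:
T = -31839/5 (T = -⅕*31839 = -31839/5 ≈ -6367.8)
c = 899356004 (c = (-20919 + (-26)²)*(-44428) = (-20919 + 676)*(-44428) = -20243*(-44428) = 899356004)
(T + 14877)/(c + 9620) = (-31839/5 + 14877)/(899356004 + 9620) = (42546/5)/899365624 = (42546/5)*(1/899365624) = 21273/2248414060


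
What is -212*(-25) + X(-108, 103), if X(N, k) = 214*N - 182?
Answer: -17994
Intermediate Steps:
X(N, k) = -182 + 214*N
-212*(-25) + X(-108, 103) = -212*(-25) + (-182 + 214*(-108)) = 5300 + (-182 - 23112) = 5300 - 23294 = -17994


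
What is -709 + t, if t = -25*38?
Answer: -1659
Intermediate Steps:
t = -950
-709 + t = -709 - 950 = -1659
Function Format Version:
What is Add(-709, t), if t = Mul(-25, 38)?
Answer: -1659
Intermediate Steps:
t = -950
Add(-709, t) = Add(-709, -950) = -1659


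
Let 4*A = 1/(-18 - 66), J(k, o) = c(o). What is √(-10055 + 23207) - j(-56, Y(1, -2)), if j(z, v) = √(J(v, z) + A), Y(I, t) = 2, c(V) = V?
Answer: 4*√822 - I*√395157/84 ≈ 114.68 - 7.4835*I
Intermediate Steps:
J(k, o) = o
A = -1/336 (A = 1/(4*(-18 - 66)) = (¼)/(-84) = (¼)*(-1/84) = -1/336 ≈ -0.0029762)
j(z, v) = √(-1/336 + z) (j(z, v) = √(z - 1/336) = √(-1/336 + z))
√(-10055 + 23207) - j(-56, Y(1, -2)) = √(-10055 + 23207) - √(-21 + 7056*(-56))/84 = √13152 - √(-21 - 395136)/84 = 4*√822 - √(-395157)/84 = 4*√822 - I*√395157/84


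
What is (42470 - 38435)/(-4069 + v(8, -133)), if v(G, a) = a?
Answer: -4035/4202 ≈ -0.96026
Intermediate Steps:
(42470 - 38435)/(-4069 + v(8, -133)) = (42470 - 38435)/(-4069 - 133) = 4035/(-4202) = 4035*(-1/4202) = -4035/4202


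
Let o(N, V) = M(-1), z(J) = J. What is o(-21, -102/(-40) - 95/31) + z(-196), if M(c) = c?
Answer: -197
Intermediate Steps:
o(N, V) = -1
o(-21, -102/(-40) - 95/31) + z(-196) = -1 - 196 = -197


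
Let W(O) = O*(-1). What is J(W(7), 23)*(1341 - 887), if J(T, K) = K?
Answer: 10442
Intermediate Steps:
W(O) = -O
J(W(7), 23)*(1341 - 887) = 23*(1341 - 887) = 23*454 = 10442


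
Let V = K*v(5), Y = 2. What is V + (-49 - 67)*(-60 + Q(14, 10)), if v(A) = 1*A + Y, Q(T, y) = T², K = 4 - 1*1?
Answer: -15755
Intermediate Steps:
K = 3 (K = 4 - 1 = 3)
v(A) = 2 + A (v(A) = 1*A + 2 = A + 2 = 2 + A)
V = 21 (V = 3*(2 + 5) = 3*7 = 21)
V + (-49 - 67)*(-60 + Q(14, 10)) = 21 + (-49 - 67)*(-60 + 14²) = 21 - 116*(-60 + 196) = 21 - 116*136 = 21 - 15776 = -15755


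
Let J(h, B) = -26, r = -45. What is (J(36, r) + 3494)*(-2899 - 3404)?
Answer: -21858804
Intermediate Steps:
(J(36, r) + 3494)*(-2899 - 3404) = (-26 + 3494)*(-2899 - 3404) = 3468*(-6303) = -21858804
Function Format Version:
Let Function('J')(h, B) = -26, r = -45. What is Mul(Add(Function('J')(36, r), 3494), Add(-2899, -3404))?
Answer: -21858804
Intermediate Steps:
Mul(Add(Function('J')(36, r), 3494), Add(-2899, -3404)) = Mul(Add(-26, 3494), Add(-2899, -3404)) = Mul(3468, -6303) = -21858804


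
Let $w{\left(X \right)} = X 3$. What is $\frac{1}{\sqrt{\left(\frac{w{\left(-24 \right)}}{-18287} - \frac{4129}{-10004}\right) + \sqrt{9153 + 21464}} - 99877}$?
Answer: $- \frac{1}{99877 - \sqrt{\frac{76227311}{182943148} + \sqrt{30617}}} \approx -1.0014 \cdot 10^{-5}$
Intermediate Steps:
$w{\left(X \right)} = 3 X$
$\frac{1}{\sqrt{\left(\frac{w{\left(-24 \right)}}{-18287} - \frac{4129}{-10004}\right) + \sqrt{9153 + 21464}} - 99877} = \frac{1}{\sqrt{\left(\frac{3 \left(-24\right)}{-18287} - \frac{4129}{-10004}\right) + \sqrt{9153 + 21464}} - 99877} = \frac{1}{\sqrt{\left(\left(-72\right) \left(- \frac{1}{18287}\right) - - \frac{4129}{10004}\right) + \sqrt{30617}} - 99877} = \frac{1}{\sqrt{\left(\frac{72}{18287} + \frac{4129}{10004}\right) + \sqrt{30617}} - 99877} = \frac{1}{\sqrt{\frac{76227311}{182943148} + \sqrt{30617}} - 99877} = \frac{1}{-99877 + \sqrt{\frac{76227311}{182943148} + \sqrt{30617}}}$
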